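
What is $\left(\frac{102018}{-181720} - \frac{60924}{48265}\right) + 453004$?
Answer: $\frac{11351866700729}{25059188} \approx 4.53 \cdot 10^{5}$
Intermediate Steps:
$\left(\frac{102018}{-181720} - \frac{60924}{48265}\right) + 453004 = \left(102018 \left(- \frac{1}{181720}\right) - \frac{60924}{48265}\right) + 453004 = \left(- \frac{7287}{12980} - \frac{60924}{48265}\right) + 453004 = - \frac{45700023}{25059188} + 453004 = \frac{11351866700729}{25059188}$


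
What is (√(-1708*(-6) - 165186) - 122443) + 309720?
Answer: 187277 + 7*I*√3162 ≈ 1.8728e+5 + 393.62*I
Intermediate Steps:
(√(-1708*(-6) - 165186) - 122443) + 309720 = (√(10248 - 165186) - 122443) + 309720 = (√(-154938) - 122443) + 309720 = (7*I*√3162 - 122443) + 309720 = (-122443 + 7*I*√3162) + 309720 = 187277 + 7*I*√3162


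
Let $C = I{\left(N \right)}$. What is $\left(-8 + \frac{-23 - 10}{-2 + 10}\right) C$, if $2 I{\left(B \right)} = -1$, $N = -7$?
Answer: $\frac{97}{16} \approx 6.0625$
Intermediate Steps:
$I{\left(B \right)} = - \frac{1}{2}$ ($I{\left(B \right)} = \frac{1}{2} \left(-1\right) = - \frac{1}{2}$)
$C = - \frac{1}{2} \approx -0.5$
$\left(-8 + \frac{-23 - 10}{-2 + 10}\right) C = \left(-8 + \frac{-23 - 10}{-2 + 10}\right) \left(- \frac{1}{2}\right) = \left(-8 - \frac{33}{8}\right) \left(- \frac{1}{2}\right) = \left(- \frac{97}{8}\right) \left(- \frac{1}{2}\right) = \frac{97}{16}$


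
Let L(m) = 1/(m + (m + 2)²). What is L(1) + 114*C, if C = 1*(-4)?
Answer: -4559/10 ≈ -455.90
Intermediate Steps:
C = -4
L(m) = 1/(m + (2 + m)²)
L(1) + 114*C = 1/(1 + (2 + 1)²) + 114*(-4) = 1/(1 + 3²) - 456 = 1/(1 + 9) - 456 = 1/10 - 456 = ⅒ - 456 = -4559/10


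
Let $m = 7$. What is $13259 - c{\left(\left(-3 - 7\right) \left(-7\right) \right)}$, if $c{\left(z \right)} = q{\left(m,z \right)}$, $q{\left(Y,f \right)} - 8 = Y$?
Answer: $13244$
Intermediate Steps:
$q{\left(Y,f \right)} = 8 + Y$
$c{\left(z \right)} = 15$ ($c{\left(z \right)} = 8 + 7 = 15$)
$13259 - c{\left(\left(-3 - 7\right) \left(-7\right) \right)} = 13259 - 15 = 13244$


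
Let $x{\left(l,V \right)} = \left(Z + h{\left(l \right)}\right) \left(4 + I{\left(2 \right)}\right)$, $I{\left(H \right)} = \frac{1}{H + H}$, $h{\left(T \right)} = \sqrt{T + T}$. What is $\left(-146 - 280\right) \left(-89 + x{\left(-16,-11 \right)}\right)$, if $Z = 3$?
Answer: $\frac{64965}{2} - 7242 i \sqrt{2} \approx 32483.0 - 10242.0 i$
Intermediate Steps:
$h{\left(T \right)} = \sqrt{2} \sqrt{T}$ ($h{\left(T \right)} = \sqrt{2 T} = \sqrt{2} \sqrt{T}$)
$I{\left(H \right)} = \frac{1}{2 H}$
$x{\left(l,V \right)} = \frac{51}{4} + \frac{17 \sqrt{2} \sqrt{l}}{4}$ ($x{\left(l,V \right)} = \left(3 + \sqrt{2} \sqrt{l}\right) \left(4 + \frac{1}{2 \cdot 2}\right) = \left(3 + \sqrt{2} \sqrt{l}\right) \left(4 + \frac{1}{2} \cdot \frac{1}{2}\right) = \left(3 + \sqrt{2} \sqrt{l}\right) \left(4 + \frac{1}{4}\right) = \left(3 + \sqrt{2} \sqrt{l}\right) \frac{17}{4} = \frac{51}{4} + \frac{17 \sqrt{2} \sqrt{l}}{4}$)
$\left(-146 - 280\right) \left(-89 + x{\left(-16,-11 \right)}\right) = \left(-146 - 280\right) \left(-89 + \left(\frac{51}{4} + \frac{17 \sqrt{2} \sqrt{-16}}{4}\right)\right) = - 426 \left(-89 + \left(\frac{51}{4} + \frac{17 \sqrt{2} \cdot 4 i}{4}\right)\right) = - 426 \left(-89 + \left(\frac{51}{4} + 17 i \sqrt{2}\right)\right) = - 426 \left(- \frac{305}{4} + 17 i \sqrt{2}\right) = \frac{64965}{2} - 7242 i \sqrt{2}$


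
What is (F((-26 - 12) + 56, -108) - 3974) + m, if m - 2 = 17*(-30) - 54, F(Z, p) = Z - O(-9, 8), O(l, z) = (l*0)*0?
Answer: -4518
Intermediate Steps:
O(l, z) = 0 (O(l, z) = 0*0 = 0)
F(Z, p) = Z (F(Z, p) = Z - 1*0 = Z + 0 = Z)
m = -562 (m = 2 + (17*(-30) - 54) = 2 + (-510 - 54) = 2 - 564 = -562)
(F((-26 - 12) + 56, -108) - 3974) + m = (((-26 - 12) + 56) - 3974) - 562 = ((-38 + 56) - 3974) - 562 = (18 - 3974) - 562 = -3956 - 562 = -4518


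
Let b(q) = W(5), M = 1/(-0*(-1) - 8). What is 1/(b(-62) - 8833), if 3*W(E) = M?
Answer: -24/211993 ≈ -0.00011321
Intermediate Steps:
M = -1/8 (M = 1/(-5*0 - 8) = 1/(0 - 8) = 1/(-8) = -1/8 ≈ -0.12500)
W(E) = -1/24 (W(E) = (1/3)*(-1/8) = -1/24)
b(q) = -1/24
1/(b(-62) - 8833) = 1/(-1/24 - 8833) = 1/(-211993/24) = -24/211993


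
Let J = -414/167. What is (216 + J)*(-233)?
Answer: -8308314/167 ≈ -49750.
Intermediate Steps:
J = -414/167 (J = -414*1/167 = -414/167 ≈ -2.4790)
(216 + J)*(-233) = (216 - 414/167)*(-233) = (35658/167)*(-233) = -8308314/167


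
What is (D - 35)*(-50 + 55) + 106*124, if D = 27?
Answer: 13104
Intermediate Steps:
(D - 35)*(-50 + 55) + 106*124 = (27 - 35)*(-50 + 55) + 106*124 = -8*5 + 13144 = -40 + 13144 = 13104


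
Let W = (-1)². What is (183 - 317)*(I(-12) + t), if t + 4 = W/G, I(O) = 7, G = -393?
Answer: -157852/393 ≈ -401.66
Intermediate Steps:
W = 1
t = -1573/393 (t = -4 + 1/(-393) = -4 + 1*(-1/393) = -4 - 1/393 = -1573/393 ≈ -4.0025)
(183 - 317)*(I(-12) + t) = (183 - 317)*(7 - 1573/393) = -134*1178/393 = -157852/393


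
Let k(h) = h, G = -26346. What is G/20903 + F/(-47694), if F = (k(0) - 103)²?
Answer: -1478306051/996947682 ≈ -1.4828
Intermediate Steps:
F = 10609 (F = (0 - 103)² = (-103)² = 10609)
G/20903 + F/(-47694) = -26346/20903 + 10609/(-47694) = -26346*1/20903 + 10609*(-1/47694) = -26346/20903 - 10609/47694 = -1478306051/996947682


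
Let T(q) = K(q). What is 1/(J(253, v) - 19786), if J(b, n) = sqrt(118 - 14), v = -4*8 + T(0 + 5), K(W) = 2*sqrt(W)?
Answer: -761/15057142 - sqrt(26)/195742846 ≈ -5.0567e-5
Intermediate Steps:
T(q) = 2*sqrt(q)
v = -32 + 2*sqrt(5) (v = -4*8 + 2*sqrt(0 + 5) = -32 + 2*sqrt(5) ≈ -27.528)
J(b, n) = 2*sqrt(26) (J(b, n) = sqrt(104) = 2*sqrt(26))
1/(J(253, v) - 19786) = 1/(2*sqrt(26) - 19786) = 1/(-19786 + 2*sqrt(26))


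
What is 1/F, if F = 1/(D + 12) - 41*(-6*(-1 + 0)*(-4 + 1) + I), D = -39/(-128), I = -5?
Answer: 1575/1485353 ≈ 0.0010604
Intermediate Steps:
D = 39/128 (D = -39*(-1/128) = 39/128 ≈ 0.30469)
F = 1485353/1575 (F = 1/(39/128 + 12) - 41*(-6*(-1 + 0)*(-4 + 1) - 5) = 1/(1575/128) - 41*(-(-6)*(-3) - 5) = 128/1575 - 41*(-6*3 - 5) = 128/1575 - 41*(-18 - 5) = 128/1575 - 41*(-23) = 128/1575 + 943 = 1485353/1575 ≈ 943.08)
1/F = 1/(1485353/1575) = 1575/1485353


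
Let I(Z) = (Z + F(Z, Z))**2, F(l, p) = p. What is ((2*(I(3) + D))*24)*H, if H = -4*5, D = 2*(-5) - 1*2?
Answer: -23040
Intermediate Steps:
D = -12 (D = -10 - 2 = -12)
I(Z) = 4*Z**2 (I(Z) = (Z + Z)**2 = (2*Z)**2 = 4*Z**2)
H = -20
((2*(I(3) + D))*24)*H = ((2*(4*3**2 - 12))*24)*(-20) = ((2*(4*9 - 12))*24)*(-20) = ((2*(36 - 12))*24)*(-20) = ((2*24)*24)*(-20) = (48*24)*(-20) = 1152*(-20) = -23040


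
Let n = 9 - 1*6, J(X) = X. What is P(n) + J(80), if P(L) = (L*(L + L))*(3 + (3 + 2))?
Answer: 224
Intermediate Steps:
n = 3 (n = 9 - 6 = 3)
P(L) = 16*L² (P(L) = (L*(2*L))*(3 + 5) = (2*L²)*8 = 16*L²)
P(n) + J(80) = 16*3² + 80 = 16*9 + 80 = 144 + 80 = 224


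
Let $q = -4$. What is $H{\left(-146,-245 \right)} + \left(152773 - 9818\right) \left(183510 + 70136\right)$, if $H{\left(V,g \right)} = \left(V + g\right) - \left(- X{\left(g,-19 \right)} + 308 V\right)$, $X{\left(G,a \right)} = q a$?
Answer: $36260008583$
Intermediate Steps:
$X{\left(G,a \right)} = - 4 a$
$H{\left(V,g \right)} = 76 + g - 307 V$ ($H{\left(V,g \right)} = \left(V + g\right) - \left(-76 + 308 V\right) = 76 + g - 307 V$)
$H{\left(-146,-245 \right)} + \left(152773 - 9818\right) \left(183510 + 70136\right) = \left(76 - 245 - -44822\right) + \left(152773 - 9818\right) \left(183510 + 70136\right) = \left(76 - 245 + 44822\right) + 142955 \cdot 253646 = 44653 + 36259963930 = 36260008583$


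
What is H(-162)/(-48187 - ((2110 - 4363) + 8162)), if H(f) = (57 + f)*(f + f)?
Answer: -405/644 ≈ -0.62888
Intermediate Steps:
H(f) = 2*f*(57 + f) (H(f) = (57 + f)*(2*f) = 2*f*(57 + f))
H(-162)/(-48187 - ((2110 - 4363) + 8162)) = (2*(-162)*(57 - 162))/(-48187 - ((2110 - 4363) + 8162)) = (2*(-162)*(-105))/(-48187 - (-2253 + 8162)) = 34020/(-48187 - 1*5909) = 34020/(-48187 - 5909) = 34020/(-54096) = 34020*(-1/54096) = -405/644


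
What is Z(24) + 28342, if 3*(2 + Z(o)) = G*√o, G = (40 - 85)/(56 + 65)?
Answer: 28340 - 30*√6/121 ≈ 28339.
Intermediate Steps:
G = -45/121 ≈ -0.37190
Z(o) = -2 - 15*√o/121 (Z(o) = -2 + (-45*√o/121)/3 = -2 - 15*√o/121)
Z(24) + 28342 = (-2 - 30*√6/121) + 28342 = 28340 - 30*√6/121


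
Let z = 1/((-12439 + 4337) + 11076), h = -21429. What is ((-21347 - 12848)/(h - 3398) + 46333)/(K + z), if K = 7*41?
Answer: 1140373941588/7063604251 ≈ 161.44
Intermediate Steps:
z = 1/2974 (z = 1/(-8102 + 11076) = 1/2974 ≈ 0.00033625)
K = 287
((-21347 - 12848)/(h - 3398) + 46333)/(K + z) = ((-21347 - 12848)/(-21429 - 3398) + 46333)/(287 + 1/2974) = (-34195/(-24827) + 46333)/(853539/2974) = (-34195*(-1/24827) + 46333)*(2974/853539) = (34195/24827 + 46333)*(2974/853539) = (1150343586/24827)*(2974/853539) = 1140373941588/7063604251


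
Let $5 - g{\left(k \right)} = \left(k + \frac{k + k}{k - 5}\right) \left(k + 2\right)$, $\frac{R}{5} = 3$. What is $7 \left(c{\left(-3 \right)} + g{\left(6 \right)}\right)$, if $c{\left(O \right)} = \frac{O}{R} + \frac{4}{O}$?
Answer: $- \frac{14756}{15} \approx -983.73$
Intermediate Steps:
$R = 15$ ($R = 5 \cdot 3 = 15$)
$g{\left(k \right)} = 5 - \left(2 + k\right) \left(k + \frac{2 k}{-5 + k}\right)$ ($g{\left(k \right)} = 5 - \left(k + \frac{k + k}{k - 5}\right) \left(k + 2\right) = 5 - \left(k + \frac{2 k}{-5 + k}\right) \left(2 + k\right) = 5 - \left(2 + k\right) \left(k + \frac{2 k}{-5 + k}\right)$)
$c{\left(O \right)} = \frac{4}{O} + \frac{O}{15}$ ($c{\left(O \right)} = \frac{O}{15} + \frac{4}{O} = \frac{4}{O} + \frac{O}{15}$)
$7 \left(c{\left(-3 \right)} + g{\left(6 \right)}\right) = 7 \left(\left(\frac{4}{-3} + \frac{1}{15} \left(-3\right)\right) + \frac{-25 + 6^{2} - 6^{3} + 11 \cdot 6}{-5 + 6}\right) = 7 \left(\left(4 \left(- \frac{1}{3}\right) - \frac{1}{5}\right) + \frac{-25 + 36 - 216 + 66}{1}\right) = 7 \left(\left(- \frac{4}{3} - \frac{1}{5}\right) + 1 \left(-25 + 36 - 216 + 66\right)\right) = 7 \left(- \frac{23}{15} + 1 \left(-139\right)\right) = 7 \left(- \frac{23}{15} - 139\right) = 7 \left(- \frac{2108}{15}\right) = - \frac{14756}{15}$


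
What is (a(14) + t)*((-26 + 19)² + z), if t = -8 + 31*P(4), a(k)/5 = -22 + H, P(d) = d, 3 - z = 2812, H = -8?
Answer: 93840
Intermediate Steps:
z = -2809 (z = 3 - 1*2812 = 3 - 2812 = -2809)
a(k) = -150 (a(k) = 5*(-22 - 8) = 5*(-30) = -150)
t = 116 (t = -8 + 31*4 = -8 + 124 = 116)
(a(14) + t)*((-26 + 19)² + z) = (-150 + 116)*((-26 + 19)² - 2809) = -34*((-7)² - 2809) = -34*(49 - 2809) = -34*(-2760) = 93840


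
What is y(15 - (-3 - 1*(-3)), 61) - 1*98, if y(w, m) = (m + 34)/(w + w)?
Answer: -569/6 ≈ -94.833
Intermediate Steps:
y(w, m) = (34 + m)/(2*w) (y(w, m) = (34 + m)/((2*w)) = (34 + m)*(1/(2*w)) = (34 + m)/(2*w))
y(15 - (-3 - 1*(-3)), 61) - 1*98 = (34 + 61)/(2*(15 - (-3 - 1*(-3)))) - 1*98 = (½)*95/(15 - (-3 + 3)) - 98 = (½)*95/(15 - 1*0) - 98 = (½)*95/(15 + 0) - 98 = (½)*95/15 - 98 = (½)*(1/15)*95 - 98 = 19/6 - 98 = -569/6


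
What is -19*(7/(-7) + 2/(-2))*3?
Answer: 114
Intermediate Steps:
-19*(7/(-7) + 2/(-2))*3 = -19*(7*(-⅐) + 2*(-½))*3 = -19*(-1 - 1)*3 = -19*(-2)*3 = 38*3 = 114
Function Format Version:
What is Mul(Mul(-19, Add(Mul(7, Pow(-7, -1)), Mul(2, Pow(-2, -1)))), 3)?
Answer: 114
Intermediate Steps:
Mul(Mul(-19, Add(Mul(7, Pow(-7, -1)), Mul(2, Pow(-2, -1)))), 3) = Mul(Mul(-19, Add(Mul(7, Rational(-1, 7)), Mul(2, Rational(-1, 2)))), 3) = Mul(Mul(-19, Add(-1, -1)), 3) = Mul(Mul(-19, -2), 3) = Mul(38, 3) = 114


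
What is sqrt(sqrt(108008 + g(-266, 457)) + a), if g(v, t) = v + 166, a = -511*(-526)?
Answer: sqrt(268786 + 2*sqrt(26977)) ≈ 518.76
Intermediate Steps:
a = 268786
g(v, t) = 166 + v
sqrt(sqrt(108008 + g(-266, 457)) + a) = sqrt(sqrt(108008 + (166 - 266)) + 268786) = sqrt(sqrt(108008 - 100) + 268786) = sqrt(sqrt(107908) + 268786) = sqrt(2*sqrt(26977) + 268786) = sqrt(268786 + 2*sqrt(26977))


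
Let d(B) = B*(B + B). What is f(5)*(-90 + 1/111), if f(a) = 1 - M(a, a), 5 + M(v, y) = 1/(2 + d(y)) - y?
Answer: -5703719/5772 ≈ -988.17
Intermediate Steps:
d(B) = 2*B² (d(B) = B*(2*B) = 2*B²)
M(v, y) = -5 + 1/(2 + 2*y²) - y (M(v, y) = -5 + (1/(2 + 2*y²) - y) = -5 + 1/(2 + 2*y²) - y)
f(a) = 1 - (-9/2 - a - a³ - 5*a²)/(1 + a²)
f(5)*(-90 + 1/111) = ((11/2 + 5 + 5³ + 6*5²)/(1 + 5²))*(-90 + 1/111) = ((11/2 + 5 + 125 + 6*25)/(1 + 25))*(-90 + 1/111) = ((11/2 + 5 + 125 + 150)/26)*(-9989/111) = ((1/26)*(571/2))*(-9989/111) = (571/52)*(-9989/111) = -5703719/5772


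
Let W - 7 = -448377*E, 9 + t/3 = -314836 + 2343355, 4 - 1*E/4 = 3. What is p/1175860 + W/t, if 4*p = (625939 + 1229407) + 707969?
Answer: 716350598851/2862292522320 ≈ 0.25027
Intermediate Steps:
E = 4 (E = 16 - 4*3 = 16 - 12 = 4)
p = 2563315/4 (p = ((625939 + 1229407) + 707969)/4 = (1855346 + 707969)/4 = (1/4)*2563315 = 2563315/4 ≈ 6.4083e+5)
t = 6085530 (t = -27 + 3*(-314836 + 2343355) = -27 + 3*2028519 = -27 + 6085557 = 6085530)
W = -1793501 (W = 7 - 448377*4 = 7 - 1793508 = -1793501)
p/1175860 + W/t = (2563315/4)/1175860 - 1793501/6085530 = (2563315/4)*(1/1175860) - 1793501*1/6085530 = 512663/940688 - 1793501/6085530 = 716350598851/2862292522320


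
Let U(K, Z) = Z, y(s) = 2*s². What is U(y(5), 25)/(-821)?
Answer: -25/821 ≈ -0.030451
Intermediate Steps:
U(y(5), 25)/(-821) = 25/(-821) = 25*(-1/821) = -25/821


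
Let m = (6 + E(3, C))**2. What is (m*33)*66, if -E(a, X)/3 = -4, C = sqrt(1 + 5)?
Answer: 705672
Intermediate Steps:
C = sqrt(6) ≈ 2.4495
E(a, X) = 12 (E(a, X) = -3*(-4) = 12)
m = 324 (m = (6 + 12)**2 = 18**2 = 324)
(m*33)*66 = (324*33)*66 = 10692*66 = 705672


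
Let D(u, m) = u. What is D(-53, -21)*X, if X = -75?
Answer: 3975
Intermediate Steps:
D(-53, -21)*X = -53*(-75) = 3975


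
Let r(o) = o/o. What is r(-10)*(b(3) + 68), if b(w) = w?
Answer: 71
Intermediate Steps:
r(o) = 1
r(-10)*(b(3) + 68) = 1*(3 + 68) = 1*71 = 71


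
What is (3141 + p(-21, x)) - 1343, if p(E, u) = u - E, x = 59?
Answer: 1878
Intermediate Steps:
(3141 + p(-21, x)) - 1343 = (3141 + (59 - 1*(-21))) - 1343 = (3141 + (59 + 21)) - 1343 = (3141 + 80) - 1343 = 3221 - 1343 = 1878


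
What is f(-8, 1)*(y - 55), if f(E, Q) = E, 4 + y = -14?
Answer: 584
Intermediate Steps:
y = -18 (y = -4 - 14 = -18)
f(-8, 1)*(y - 55) = -8*(-18 - 55) = -8*(-73) = 584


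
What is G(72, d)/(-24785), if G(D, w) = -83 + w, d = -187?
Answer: 54/4957 ≈ 0.010894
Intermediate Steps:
G(72, d)/(-24785) = (-83 - 187)/(-24785) = -270*(-1/24785) = 54/4957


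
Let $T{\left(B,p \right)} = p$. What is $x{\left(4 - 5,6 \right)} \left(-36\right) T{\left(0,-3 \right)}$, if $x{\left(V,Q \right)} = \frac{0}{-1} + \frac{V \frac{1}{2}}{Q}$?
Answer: $-9$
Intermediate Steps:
$x{\left(V,Q \right)} = \frac{V}{2 Q}$ ($x{\left(V,Q \right)} = 0 \left(-1\right) + \frac{V \frac{1}{2}}{Q} = 0 + \frac{\frac{1}{2} V}{Q} = 0 + \frac{V}{2 Q} = \frac{V}{2 Q}$)
$x{\left(4 - 5,6 \right)} \left(-36\right) T{\left(0,-3 \right)} = \frac{4 - 5}{2 \cdot 6} \left(-36\right) \left(-3\right) = \frac{1}{2} \left(4 - 5\right) \frac{1}{6} \left(-36\right) \left(-3\right) = \frac{1}{2} \left(-1\right) \frac{1}{6} \left(-36\right) \left(-3\right) = \left(- \frac{1}{12}\right) \left(-36\right) \left(-3\right) = 3 \left(-3\right) = -9$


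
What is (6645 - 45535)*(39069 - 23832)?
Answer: -592566930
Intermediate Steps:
(6645 - 45535)*(39069 - 23832) = -38890*15237 = -592566930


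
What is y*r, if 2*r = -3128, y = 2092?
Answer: -3271888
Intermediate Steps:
r = -1564 (r = (½)*(-3128) = -1564)
y*r = 2092*(-1564) = -3271888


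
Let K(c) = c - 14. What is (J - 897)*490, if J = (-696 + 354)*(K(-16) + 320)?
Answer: -49037730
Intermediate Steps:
K(c) = -14 + c
J = -99180 (J = (-696 + 354)*((-14 - 16) + 320) = -342*(-30 + 320) = -342*290 = -99180)
(J - 897)*490 = (-99180 - 897)*490 = -100077*490 = -49037730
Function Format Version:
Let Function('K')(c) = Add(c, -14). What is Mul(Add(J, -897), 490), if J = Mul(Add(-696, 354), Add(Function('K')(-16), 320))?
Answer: -49037730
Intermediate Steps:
Function('K')(c) = Add(-14, c)
J = -99180 (J = Mul(Add(-696, 354), Add(Add(-14, -16), 320)) = Mul(-342, Add(-30, 320)) = Mul(-342, 290) = -99180)
Mul(Add(J, -897), 490) = Mul(Add(-99180, -897), 490) = Mul(-100077, 490) = -49037730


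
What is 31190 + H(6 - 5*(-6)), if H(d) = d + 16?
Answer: 31242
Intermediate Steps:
H(d) = 16 + d
31190 + H(6 - 5*(-6)) = 31190 + (16 + (6 - 5*(-6))) = 31190 + (16 + (6 + 30)) = 31190 + (16 + 36) = 31190 + 52 = 31242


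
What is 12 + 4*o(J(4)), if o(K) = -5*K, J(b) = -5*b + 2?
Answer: 372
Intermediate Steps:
J(b) = 2 - 5*b
12 + 4*o(J(4)) = 12 + 4*(-5*(2 - 5*4)) = 12 + 4*(-5*(2 - 20)) = 12 + 4*(-5*(-18)) = 12 + 4*90 = 12 + 360 = 372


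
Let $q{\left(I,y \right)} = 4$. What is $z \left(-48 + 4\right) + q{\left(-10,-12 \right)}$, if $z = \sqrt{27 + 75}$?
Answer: $4 - 44 \sqrt{102} \approx -440.38$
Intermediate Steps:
$z = \sqrt{102} \approx 10.1$
$z \left(-48 + 4\right) + q{\left(-10,-12 \right)} = \sqrt{102} \left(-48 + 4\right) + 4 = \sqrt{102} \left(-44\right) + 4 = - 44 \sqrt{102} + 4 = 4 - 44 \sqrt{102}$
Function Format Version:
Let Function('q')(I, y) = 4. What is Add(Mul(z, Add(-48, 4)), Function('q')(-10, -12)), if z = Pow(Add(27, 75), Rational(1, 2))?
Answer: Add(4, Mul(-44, Pow(102, Rational(1, 2)))) ≈ -440.38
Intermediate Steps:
z = Pow(102, Rational(1, 2)) ≈ 10.100
Add(Mul(z, Add(-48, 4)), Function('q')(-10, -12)) = Add(Mul(Pow(102, Rational(1, 2)), Add(-48, 4)), 4) = Add(Mul(Pow(102, Rational(1, 2)), -44), 4) = Add(Mul(-44, Pow(102, Rational(1, 2))), 4) = Add(4, Mul(-44, Pow(102, Rational(1, 2))))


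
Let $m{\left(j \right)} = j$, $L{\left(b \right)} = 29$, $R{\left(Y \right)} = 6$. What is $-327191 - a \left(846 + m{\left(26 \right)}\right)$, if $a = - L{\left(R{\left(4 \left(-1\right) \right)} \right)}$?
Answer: $-301903$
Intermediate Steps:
$a = -29$ ($a = \left(-1\right) 29 = -29$)
$-327191 - a \left(846 + m{\left(26 \right)}\right) = -327191 - - 29 \left(846 + 26\right) = -327191 - \left(-29\right) 872 = -327191 - -25288 = -327191 + 25288 = -301903$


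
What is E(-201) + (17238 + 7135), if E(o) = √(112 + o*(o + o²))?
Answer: 24373 + 62*I*√2102 ≈ 24373.0 + 2842.6*I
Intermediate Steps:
E(-201) + (17238 + 7135) = √(112 + (-201)² + (-201)³) + (17238 + 7135) = √(112 + 40401 - 8120601) + 24373 = √(-8080088) + 24373 = 62*I*√2102 + 24373 = 24373 + 62*I*√2102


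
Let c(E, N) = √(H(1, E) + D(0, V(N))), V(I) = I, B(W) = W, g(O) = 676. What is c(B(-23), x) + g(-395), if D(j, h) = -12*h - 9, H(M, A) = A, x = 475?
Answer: 676 + 2*I*√1433 ≈ 676.0 + 75.71*I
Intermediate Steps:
D(j, h) = -9 - 12*h
c(E, N) = √(-9 + E - 12*N) (c(E, N) = √(E + (-9 - 12*N)) = √(-9 + E - 12*N))
c(B(-23), x) + g(-395) = √(-9 - 23 - 12*475) + 676 = √(-9 - 23 - 5700) + 676 = √(-5732) + 676 = 2*I*√1433 + 676 = 676 + 2*I*√1433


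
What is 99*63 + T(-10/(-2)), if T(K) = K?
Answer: 6242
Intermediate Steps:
99*63 + T(-10/(-2)) = 99*63 - 10/(-2) = 6237 - 10*(-1/2) = 6237 + 5 = 6242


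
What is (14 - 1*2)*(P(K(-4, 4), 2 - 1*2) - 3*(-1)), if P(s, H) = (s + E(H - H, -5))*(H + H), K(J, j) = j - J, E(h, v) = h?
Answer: 36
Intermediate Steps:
P(s, H) = 2*H*s (P(s, H) = (s + (H - H))*(H + H) = (s + 0)*(2*H) = s*(2*H) = 2*H*s)
(14 - 1*2)*(P(K(-4, 4), 2 - 1*2) - 3*(-1)) = (14 - 1*2)*(2*(2 - 1*2)*(4 - 1*(-4)) - 3*(-1)) = (14 - 2)*(2*(2 - 2)*(4 + 4) + 3) = 12*(2*0*8 + 3) = 12*(0 + 3) = 12*3 = 36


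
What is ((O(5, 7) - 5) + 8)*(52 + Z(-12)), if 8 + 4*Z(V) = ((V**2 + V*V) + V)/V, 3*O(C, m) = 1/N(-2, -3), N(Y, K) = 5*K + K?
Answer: 9499/72 ≈ 131.93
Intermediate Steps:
N(Y, K) = 6*K
O(C, m) = -1/54 (O(C, m) = 1/(3*((6*(-3)))) = (1/3)/(-18) = (1/3)*(-1/18) = -1/54)
Z(V) = -2 + (V + 2*V**2)/(4*V) (Z(V) = -2 + (((V**2 + V*V) + V)/V)/4 = -2 + (((V**2 + V**2) + V)/V)/4 = -2 + ((2*V**2 + V)/V)/4 = -2 + ((V + 2*V**2)/V)/4 = -2 + (V + 2*V**2)/(4*V))
((O(5, 7) - 5) + 8)*(52 + Z(-12)) = ((-1/54 - 5) + 8)*(52 + (-7/4 + (1/2)*(-12))) = (-271/54 + 8)*(52 + (-7/4 - 6)) = 161*(52 - 31/4)/54 = (161/54)*(177/4) = 9499/72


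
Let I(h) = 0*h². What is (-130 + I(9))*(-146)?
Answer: 18980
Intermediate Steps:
I(h) = 0
(-130 + I(9))*(-146) = (-130 + 0)*(-146) = -130*(-146) = 18980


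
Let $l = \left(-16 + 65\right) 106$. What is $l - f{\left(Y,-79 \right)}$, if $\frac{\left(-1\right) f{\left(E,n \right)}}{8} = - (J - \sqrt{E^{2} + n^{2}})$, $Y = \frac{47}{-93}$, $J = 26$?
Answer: $4986 + \frac{8 \sqrt{53980618}}{93} \approx 5618.0$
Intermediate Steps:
$Y = - \frac{47}{93}$ ($Y = 47 \left(- \frac{1}{93}\right) = - \frac{47}{93} \approx -0.50538$)
$f{\left(E,n \right)} = 208 - 8 \sqrt{E^{2} + n^{2}}$ ($f{\left(E,n \right)} = - 8 \left(- (26 - \sqrt{E^{2} + n^{2}})\right) = - 8 \left(-26 + \sqrt{E^{2} + n^{2}}\right) = 208 - 8 \sqrt{E^{2} + n^{2}}$)
$l = 5194$ ($l = 49 \cdot 106 = 5194$)
$l - f{\left(Y,-79 \right)} = 5194 - \left(208 - 8 \sqrt{\left(- \frac{47}{93}\right)^{2} + \left(-79\right)^{2}}\right) = 5194 - \left(208 - 8 \sqrt{\frac{2209}{8649} + 6241}\right) = 5194 - \left(208 - 8 \sqrt{\frac{53980618}{8649}}\right) = 5194 - \left(208 - 8 \frac{\sqrt{53980618}}{93}\right) = 5194 - \left(208 - \frac{8 \sqrt{53980618}}{93}\right) = 4986 + \frac{8 \sqrt{53980618}}{93}$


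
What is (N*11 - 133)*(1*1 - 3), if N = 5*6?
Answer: -394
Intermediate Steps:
N = 30
(N*11 - 133)*(1*1 - 3) = (30*11 - 133)*(1*1 - 3) = (330 - 133)*(1 - 3) = 197*(-2) = -394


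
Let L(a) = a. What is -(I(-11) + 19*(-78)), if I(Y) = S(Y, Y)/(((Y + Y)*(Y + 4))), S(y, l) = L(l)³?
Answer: 20869/14 ≈ 1490.6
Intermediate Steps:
S(y, l) = l³
I(Y) = Y²/(2*(4 + Y)) (I(Y) = Y³/(((Y + Y)*(Y + 4))) = Y³/(((2*Y)*(4 + Y))) = Y³/((2*Y*(4 + Y))) = Y³*(1/(2*Y*(4 + Y))) = Y²/(2*(4 + Y)))
-(I(-11) + 19*(-78)) = -((½)*(-11)²/(4 - 11) + 19*(-78)) = -((½)*121/(-7) - 1482) = -((½)*121*(-⅐) - 1482) = -(-121/14 - 1482) = -1*(-20869/14) = 20869/14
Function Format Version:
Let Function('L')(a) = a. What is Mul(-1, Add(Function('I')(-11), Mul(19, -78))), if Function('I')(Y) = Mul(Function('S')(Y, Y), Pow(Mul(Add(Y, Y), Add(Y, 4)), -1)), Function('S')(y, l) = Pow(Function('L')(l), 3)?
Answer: Rational(20869, 14) ≈ 1490.6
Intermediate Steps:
Function('S')(y, l) = Pow(l, 3)
Function('I')(Y) = Mul(Rational(1, 2), Pow(Y, 2), Pow(Add(4, Y), -1)) (Function('I')(Y) = Mul(Pow(Y, 3), Pow(Mul(Add(Y, Y), Add(Y, 4)), -1)) = Mul(Pow(Y, 3), Pow(Mul(Mul(2, Y), Add(4, Y)), -1)) = Mul(Pow(Y, 3), Pow(Mul(2, Y, Add(4, Y)), -1)) = Mul(Pow(Y, 3), Mul(Rational(1, 2), Pow(Y, -1), Pow(Add(4, Y), -1))) = Mul(Rational(1, 2), Pow(Y, 2), Pow(Add(4, Y), -1)))
Mul(-1, Add(Function('I')(-11), Mul(19, -78))) = Mul(-1, Add(Mul(Rational(1, 2), Pow(-11, 2), Pow(Add(4, -11), -1)), Mul(19, -78))) = Mul(-1, Add(Mul(Rational(1, 2), 121, Pow(-7, -1)), -1482)) = Mul(-1, Add(Mul(Rational(1, 2), 121, Rational(-1, 7)), -1482)) = Mul(-1, Add(Rational(-121, 14), -1482)) = Mul(-1, Rational(-20869, 14)) = Rational(20869, 14)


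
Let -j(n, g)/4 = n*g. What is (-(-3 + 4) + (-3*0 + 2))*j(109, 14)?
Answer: -6104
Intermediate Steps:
j(n, g) = -4*g*n (j(n, g) = -4*n*g = -4*g*n)
(-(-3 + 4) + (-3*0 + 2))*j(109, 14) = (-(-3 + 4) + (-3*0 + 2))*(-4*14*109) = (-1*1 + (0 + 2))*(-6104) = (-1 + 2)*(-6104) = 1*(-6104) = -6104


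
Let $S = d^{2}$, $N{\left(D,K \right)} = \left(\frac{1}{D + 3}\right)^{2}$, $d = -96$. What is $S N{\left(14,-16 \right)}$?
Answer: $\frac{9216}{289} \approx 31.889$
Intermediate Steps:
$N{\left(D,K \right)} = \frac{1}{\left(3 + D\right)^{2}}$ ($N{\left(D,K \right)} = \left(\frac{1}{3 + D}\right)^{2} = \frac{1}{\left(3 + D\right)^{2}}$)
$S = 9216$ ($S = \left(-96\right)^{2} = 9216$)
$S N{\left(14,-16 \right)} = \frac{9216}{\left(3 + 14\right)^{2}} = \frac{9216}{289}$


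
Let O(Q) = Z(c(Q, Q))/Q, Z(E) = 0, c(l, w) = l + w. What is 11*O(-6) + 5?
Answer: 5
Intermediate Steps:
O(Q) = 0 (O(Q) = 0/Q = 0)
11*O(-6) + 5 = 11*0 + 5 = 0 + 5 = 5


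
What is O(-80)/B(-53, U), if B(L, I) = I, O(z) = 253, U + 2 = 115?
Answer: 253/113 ≈ 2.2389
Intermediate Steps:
U = 113 (U = -2 + 115 = 113)
O(-80)/B(-53, U) = 253/113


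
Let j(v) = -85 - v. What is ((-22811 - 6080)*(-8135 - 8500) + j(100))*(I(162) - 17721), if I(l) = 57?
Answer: -8489346662400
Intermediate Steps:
((-22811 - 6080)*(-8135 - 8500) + j(100))*(I(162) - 17721) = ((-22811 - 6080)*(-8135 - 8500) + (-85 - 1*100))*(57 - 17721) = (-28891*(-16635) + (-85 - 100))*(-17664) = (480601785 - 185)*(-17664) = 480601600*(-17664) = -8489346662400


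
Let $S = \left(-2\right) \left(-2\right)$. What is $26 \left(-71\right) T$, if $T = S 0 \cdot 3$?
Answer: $0$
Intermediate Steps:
$S = 4$
$T = 0$ ($T = 4 \cdot 0 \cdot 3 = 0 \cdot 3 = 0$)
$26 \left(-71\right) T = 26 \left(-71\right) 0 = \left(-1846\right) 0 = 0$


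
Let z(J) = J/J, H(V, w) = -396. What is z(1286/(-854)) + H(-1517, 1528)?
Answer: -395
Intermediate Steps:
z(J) = 1
z(1286/(-854)) + H(-1517, 1528) = 1 - 396 = -395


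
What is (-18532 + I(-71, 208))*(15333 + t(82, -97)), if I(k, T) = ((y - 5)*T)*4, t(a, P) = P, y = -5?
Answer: -409117072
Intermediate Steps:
I(k, T) = -40*T (I(k, T) = ((-5 - 5)*T)*4 = -10*T*4 = -40*T)
(-18532 + I(-71, 208))*(15333 + t(82, -97)) = (-18532 - 40*208)*(15333 - 97) = (-18532 - 8320)*15236 = -26852*15236 = -409117072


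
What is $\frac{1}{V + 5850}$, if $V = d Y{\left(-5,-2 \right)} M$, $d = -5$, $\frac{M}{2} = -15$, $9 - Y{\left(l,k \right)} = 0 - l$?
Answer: $\frac{1}{6450} \approx 0.00015504$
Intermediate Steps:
$Y{\left(l,k \right)} = 9 + l$ ($Y{\left(l,k \right)} = 9 - \left(0 - l\right) = 9 - - l = 9 + l$)
$M = -30$ ($M = 2 \left(-15\right) = -30$)
$V = 600$ ($V = - 5 \left(9 - 5\right) \left(-30\right) = \left(-5\right) 4 \left(-30\right) = \left(-20\right) \left(-30\right) = 600$)
$\frac{1}{V + 5850} = \frac{1}{600 + 5850} = \frac{1}{6450}$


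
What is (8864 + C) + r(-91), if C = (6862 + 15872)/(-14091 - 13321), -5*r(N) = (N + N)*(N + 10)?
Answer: 405339233/68530 ≈ 5914.8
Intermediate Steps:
r(N) = -2*N*(10 + N)/5 (r(N) = -(N + N)*(N + 10)/5 = -2*N*(10 + N)/5)
C = -11367/13706 (C = 22734/(-27412) = 22734*(-1/27412) = -11367/13706 ≈ -0.82934)
(8864 + C) + r(-91) = (8864 - 11367/13706) - 2/5*(-91)*(10 - 91) = 121478617/13706 - 2/5*(-91)*(-81) = 121478617/13706 - 14742/5 = 405339233/68530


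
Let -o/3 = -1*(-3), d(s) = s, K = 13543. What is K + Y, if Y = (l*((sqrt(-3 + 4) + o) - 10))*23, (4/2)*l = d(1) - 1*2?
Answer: 13750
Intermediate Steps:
o = -9 (o = -(-3)*(-3) = -3*3 = -9)
l = -1/2 (l = (1 - 1*2)/2 = (1 - 2)/2 = (1/2)*(-1) = -1/2 ≈ -0.50000)
Y = 207 (Y = -((sqrt(-3 + 4) - 9) - 10)/2*23 = -((sqrt(1) - 9) - 10)/2*23 = -((1 - 9) - 10)/2*23 = -(-8 - 10)/2*23 = -1/2*(-18)*23 = 9*23 = 207)
K + Y = 13543 + 207 = 13750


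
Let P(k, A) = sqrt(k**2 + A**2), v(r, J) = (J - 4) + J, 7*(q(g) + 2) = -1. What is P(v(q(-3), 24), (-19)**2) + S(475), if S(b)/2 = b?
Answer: 950 + sqrt(132257) ≈ 1313.7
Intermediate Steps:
q(g) = -15/7 (q(g) = -2 + (1/7)*(-1) = -2 - 1/7 = -15/7)
S(b) = 2*b
v(r, J) = -4 + 2*J (v(r, J) = (-4 + J) + J = -4 + 2*J)
P(k, A) = sqrt(A**2 + k**2)
P(v(q(-3), 24), (-19)**2) + S(475) = sqrt(((-19)**2)**2 + (-4 + 2*24)**2) + 2*475 = sqrt(361**2 + (-4 + 48)**2) + 950 = sqrt(130321 + 44**2) + 950 = sqrt(130321 + 1936) + 950 = sqrt(132257) + 950 = 950 + sqrt(132257)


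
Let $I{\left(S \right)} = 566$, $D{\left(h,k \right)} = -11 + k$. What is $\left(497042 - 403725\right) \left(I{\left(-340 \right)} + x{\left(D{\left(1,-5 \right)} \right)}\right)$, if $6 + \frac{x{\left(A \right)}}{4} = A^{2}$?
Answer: $146134422$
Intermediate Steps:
$x{\left(A \right)} = -24 + 4 A^{2}$
$\left(497042 - 403725\right) \left(I{\left(-340 \right)} + x{\left(D{\left(1,-5 \right)} \right)}\right) = \left(497042 - 403725\right) \left(566 - \left(24 - 4 \left(-11 - 5\right)^{2}\right)\right) = 93317 \left(566 - \left(24 - 4 \left(-16\right)^{2}\right)\right) = 93317 \left(566 + \left(-24 + 4 \cdot 256\right)\right) = 93317 \left(566 + \left(-24 + 1024\right)\right) = 93317 \left(566 + 1000\right) = 93317 \cdot 1566 = 146134422$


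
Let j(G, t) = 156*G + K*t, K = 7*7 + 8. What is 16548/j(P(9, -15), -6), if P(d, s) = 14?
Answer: 2758/307 ≈ 8.9837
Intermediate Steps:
K = 57 (K = 49 + 8 = 57)
j(G, t) = 57*t + 156*G (j(G, t) = 156*G + 57*t = 57*t + 156*G)
16548/j(P(9, -15), -6) = 16548/(57*(-6) + 156*14) = 16548/(-342 + 2184) = 16548/1842 = 16548*(1/1842) = 2758/307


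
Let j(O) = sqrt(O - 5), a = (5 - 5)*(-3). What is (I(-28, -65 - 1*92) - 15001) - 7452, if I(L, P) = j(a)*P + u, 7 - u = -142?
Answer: -22304 - 157*I*sqrt(5) ≈ -22304.0 - 351.06*I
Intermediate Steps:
u = 149 (u = 7 - 1*(-142) = 7 + 142 = 149)
a = 0 (a = 0*(-3) = 0)
j(O) = sqrt(-5 + O)
I(L, P) = 149 + I*P*sqrt(5) (I(L, P) = sqrt(-5 + 0)*P + 149 = sqrt(-5)*P + 149 = (I*sqrt(5))*P + 149 = I*P*sqrt(5) + 149 = 149 + I*P*sqrt(5))
(I(-28, -65 - 1*92) - 15001) - 7452 = ((149 + I*(-65 - 1*92)*sqrt(5)) - 15001) - 7452 = ((149 + I*(-65 - 92)*sqrt(5)) - 15001) - 7452 = ((149 + I*(-157)*sqrt(5)) - 15001) - 7452 = ((149 - 157*I*sqrt(5)) - 15001) - 7452 = (-14852 - 157*I*sqrt(5)) - 7452 = -22304 - 157*I*sqrt(5)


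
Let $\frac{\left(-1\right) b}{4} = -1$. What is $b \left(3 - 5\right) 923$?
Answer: $-7384$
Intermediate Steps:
$b = 4$ ($b = \left(-4\right) \left(-1\right) = 4$)
$b \left(3 - 5\right) 923 = 4 \left(3 - 5\right) 923 = 4 \left(-2\right) 923 = \left(-8\right) 923 = -7384$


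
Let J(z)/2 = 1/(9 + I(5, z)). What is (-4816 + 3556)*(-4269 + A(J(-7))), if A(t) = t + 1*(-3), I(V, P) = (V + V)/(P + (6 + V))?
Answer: 123797520/23 ≈ 5.3825e+6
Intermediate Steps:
I(V, P) = 2*V/(6 + P + V) (I(V, P) = (2*V)/(6 + P + V) = 2*V/(6 + P + V))
J(z) = 2/(9 + 10/(11 + z)) (J(z) = 2/(9 + 2*5/(6 + z + 5)) = 2/(9 + 2*5/(11 + z)) = 2/(9 + 10/(11 + z)))
A(t) = -3 + t (A(t) = t - 3 = -3 + t)
(-4816 + 3556)*(-4269 + A(J(-7))) = (-4816 + 3556)*(-4269 + (-3 + 2*(11 - 7)/(109 + 9*(-7)))) = -1260*(-4269 + (-3 + 2*4/(109 - 63))) = -1260*(-4269 + (-3 + 2*4/46)) = -1260*(-4269 + (-3 + 2*(1/46)*4)) = -1260*(-4269 + (-3 + 4/23)) = -1260*(-4269 - 65/23) = -1260*(-98252/23) = 123797520/23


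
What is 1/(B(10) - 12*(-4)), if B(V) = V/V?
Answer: 1/49 ≈ 0.020408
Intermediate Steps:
B(V) = 1
1/(B(10) - 12*(-4)) = 1/(1 - 12*(-4)) = 1/(1 + 48) = 1/49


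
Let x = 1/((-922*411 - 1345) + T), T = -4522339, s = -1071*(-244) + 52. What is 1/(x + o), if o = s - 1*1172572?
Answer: -4902626/4467253200697 ≈ -1.0975e-6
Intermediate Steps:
s = 261376 (s = 261324 + 52 = 261376)
o = -911196 (o = 261376 - 1*1172572 = 261376 - 1172572 = -911196)
x = -1/4902626 (x = 1/((-922*411 - 1345) - 4522339) = 1/((-378942 - 1345) - 4522339) = 1/(-380287 - 4522339) = 1/(-4902626) = -1/4902626 ≈ -2.0397e-7)
1/(x + o) = 1/(-1/4902626 - 911196) = 1/(-4467253200697/4902626) = -4902626/4467253200697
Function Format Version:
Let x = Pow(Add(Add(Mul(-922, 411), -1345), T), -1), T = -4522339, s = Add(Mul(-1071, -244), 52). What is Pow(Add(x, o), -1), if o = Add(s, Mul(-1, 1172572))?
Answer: Rational(-4902626, 4467253200697) ≈ -1.0975e-6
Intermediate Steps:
s = 261376 (s = Add(261324, 52) = 261376)
o = -911196 (o = Add(261376, Mul(-1, 1172572)) = Add(261376, -1172572) = -911196)
x = Rational(-1, 4902626) (x = Pow(Add(Add(Mul(-922, 411), -1345), -4522339), -1) = Pow(Add(Add(-378942, -1345), -4522339), -1) = Pow(Add(-380287, -4522339), -1) = Pow(-4902626, -1) = Rational(-1, 4902626) ≈ -2.0397e-7)
Pow(Add(x, o), -1) = Pow(Add(Rational(-1, 4902626), -911196), -1) = Pow(Rational(-4467253200697, 4902626), -1) = Rational(-4902626, 4467253200697)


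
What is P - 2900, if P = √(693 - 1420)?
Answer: -2900 + I*√727 ≈ -2900.0 + 26.963*I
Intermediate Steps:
P = I*√727 (P = √(-727) = I*√727 ≈ 26.963*I)
P - 2900 = I*√727 - 2900 = -2900 + I*√727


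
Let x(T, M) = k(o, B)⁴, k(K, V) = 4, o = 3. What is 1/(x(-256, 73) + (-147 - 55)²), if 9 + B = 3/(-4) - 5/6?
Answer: 1/41060 ≈ 2.4355e-5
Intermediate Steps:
B = -127/12 (B = -9 + (3/(-4) - 5/6) = -9 + (3*(-¼) - 5*⅙) = -9 + (-¾ - ⅚) = -9 - 19/12 = -127/12 ≈ -10.583)
x(T, M) = 256 (x(T, M) = 4⁴ = 256)
1/(x(-256, 73) + (-147 - 55)²) = 1/(256 + (-147 - 55)²) = 1/(256 + (-202)²) = 1/(256 + 40804) = 1/41060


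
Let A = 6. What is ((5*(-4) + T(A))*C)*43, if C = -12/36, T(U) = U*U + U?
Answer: -946/3 ≈ -315.33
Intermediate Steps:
T(U) = U + U**2 (T(U) = U**2 + U = U + U**2)
C = -1/3 (C = -12*1/36 = -1/3 ≈ -0.33333)
((5*(-4) + T(A))*C)*43 = ((5*(-4) + 6*(1 + 6))*(-1/3))*43 = ((-20 + 6*7)*(-1/3))*43 = ((-20 + 42)*(-1/3))*43 = (22*(-1/3))*43 = -22/3*43 = -946/3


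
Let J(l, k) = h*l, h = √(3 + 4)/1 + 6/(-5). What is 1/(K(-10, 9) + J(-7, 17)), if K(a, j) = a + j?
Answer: -185/7206 - 175*√7/7206 ≈ -0.089926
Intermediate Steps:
h = -6/5 + √7 (h = √7*1 + 6*(-⅕) = √7 - 6/5 = -6/5 + √7 ≈ 1.4458)
J(l, k) = l*(-6/5 + √7) (J(l, k) = (-6/5 + √7)*l = l*(-6/5 + √7))
1/(K(-10, 9) + J(-7, 17)) = 1/((-10 + 9) + (⅕)*(-7)*(-6 + 5*√7)) = 1/(-1 + (42/5 - 7*√7)) = 1/(37/5 - 7*√7)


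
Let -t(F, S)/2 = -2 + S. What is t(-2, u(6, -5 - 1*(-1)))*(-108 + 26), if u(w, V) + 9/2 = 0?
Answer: -1066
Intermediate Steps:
u(w, V) = -9/2 (u(w, V) = -9/2 + 0 = -9/2)
t(F, S) = 4 - 2*S (t(F, S) = -2*(-2 + S) = 4 - 2*S)
t(-2, u(6, -5 - 1*(-1)))*(-108 + 26) = (4 - 2*(-9/2))*(-108 + 26) = (4 + 9)*(-82) = 13*(-82) = -1066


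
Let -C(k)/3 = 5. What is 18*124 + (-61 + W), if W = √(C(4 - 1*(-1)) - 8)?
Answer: 2171 + I*√23 ≈ 2171.0 + 4.7958*I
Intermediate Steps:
C(k) = -15 (C(k) = -3*5 = -15)
W = I*√23 (W = √(-15 - 8) = √(-23) = I*√23 ≈ 4.7958*I)
18*124 + (-61 + W) = 18*124 + (-61 + I*√23) = 2232 + (-61 + I*√23) = 2171 + I*√23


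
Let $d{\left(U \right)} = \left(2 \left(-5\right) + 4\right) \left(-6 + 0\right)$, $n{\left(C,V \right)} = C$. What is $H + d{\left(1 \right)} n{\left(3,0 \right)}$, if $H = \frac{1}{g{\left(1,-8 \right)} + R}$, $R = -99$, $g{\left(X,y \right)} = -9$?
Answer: $\frac{11663}{108} \approx 107.99$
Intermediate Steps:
$d{\left(U \right)} = 36$ ($d{\left(U \right)} = \left(-10 + 4\right) \left(-6\right) = \left(-6\right) \left(-6\right) = 36$)
$H = - \frac{1}{108}$ ($H = \frac{1}{-9 - 99} = \frac{1}{-108} = - \frac{1}{108} \approx -0.0092593$)
$H + d{\left(1 \right)} n{\left(3,0 \right)} = - \frac{1}{108} + 36 \cdot 3 = - \frac{1}{108} + 108 = \frac{11663}{108}$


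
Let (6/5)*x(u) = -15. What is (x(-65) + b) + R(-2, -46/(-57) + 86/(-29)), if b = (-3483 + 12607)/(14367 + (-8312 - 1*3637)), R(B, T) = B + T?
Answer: -5722365/444106 ≈ -12.885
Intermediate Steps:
x(u) = -25/2 (x(u) = (5/6)*(-15) = -25/2)
b = 4562/1209 (b = 9124/(14367 + (-8312 - 3637)) = 9124/(14367 - 11949) = 9124/2418 = 9124*(1/2418) = 4562/1209 ≈ 3.7734)
(x(-65) + b) + R(-2, -46/(-57) + 86/(-29)) = (-25/2 + 4562/1209) + (-2 + (-46/(-57) + 86/(-29))) = -21101/2418 + (-2 + (-46*(-1/57) + 86*(-1/29))) = -21101/2418 + (-2 + (46/57 - 86/29)) = -21101/2418 + (-2 - 3568/1653) = -21101/2418 - 6874/1653 = -5722365/444106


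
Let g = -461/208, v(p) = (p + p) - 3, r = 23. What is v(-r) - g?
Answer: -9731/208 ≈ -46.784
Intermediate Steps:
v(p) = -3 + 2*p (v(p) = 2*p - 3 = -3 + 2*p)
g = -461/208 (g = -461*1/208 = -461/208 ≈ -2.2163)
v(-r) - g = (-3 + 2*(-1*23)) - 1*(-461/208) = (-3 + 2*(-23)) + 461/208 = (-3 - 46) + 461/208 = -49 + 461/208 = -9731/208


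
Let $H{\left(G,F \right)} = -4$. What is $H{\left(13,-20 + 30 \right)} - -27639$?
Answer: $27635$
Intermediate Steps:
$H{\left(13,-20 + 30 \right)} - -27639 = -4 - -27639 = -4 + 27639 = 27635$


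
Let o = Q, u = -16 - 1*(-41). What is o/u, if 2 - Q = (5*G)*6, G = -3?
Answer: 92/25 ≈ 3.6800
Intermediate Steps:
u = 25 (u = -16 + 41 = 25)
Q = 92 (Q = 2 - 5*(-3)*6 = 2 - (-15)*6 = 2 - 1*(-90) = 2 + 90 = 92)
o = 92
o/u = 92/25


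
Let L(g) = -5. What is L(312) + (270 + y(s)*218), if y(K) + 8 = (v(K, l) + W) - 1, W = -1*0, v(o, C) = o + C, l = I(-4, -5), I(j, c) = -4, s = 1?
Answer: -2351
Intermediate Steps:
l = -4
v(o, C) = C + o
W = 0
y(K) = -13 + K (y(K) = -8 + (((-4 + K) + 0) - 1) = -8 + ((-4 + K) - 1) = -8 + (-5 + K) = -13 + K)
L(312) + (270 + y(s)*218) = -5 + (270 + (-13 + 1)*218) = -5 + (270 - 12*218) = -5 + (270 - 2616) = -5 - 2346 = -2351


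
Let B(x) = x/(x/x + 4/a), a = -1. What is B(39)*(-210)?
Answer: 2730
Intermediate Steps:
B(x) = -x/3 (B(x) = x/(x/x + 4/(-1)) = x/(1 + 4*(-1)) = x/(1 - 4) = x/(-3) = x*(-⅓) = -x/3)
B(39)*(-210) = -⅓*39*(-210) = -13*(-210) = 2730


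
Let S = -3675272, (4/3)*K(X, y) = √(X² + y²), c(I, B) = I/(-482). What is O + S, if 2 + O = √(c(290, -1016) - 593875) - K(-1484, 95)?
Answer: -3675274 - 3*√2211281/4 + 2*I*√8623222205/241 ≈ -3.6764e+6 + 770.63*I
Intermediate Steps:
c(I, B) = -I/482 (c(I, B) = I*(-1/482) = -I/482)
K(X, y) = 3*√(X² + y²)/4
O = -2 - 3*√2211281/4 + 2*I*√8623222205/241 (O = -2 + (√(-1/482*290 - 593875) - 3*√((-1484)² + 95²)/4) = -2 + (√(-145/241 - 593875) - 3*√(2202256 + 9025)/4) = -2 + (√(-143124020/241) - 3*√2211281/4) = -2 + (2*I*√8623222205/241 - 3*√2211281/4) = -2 + (-3*√2211281/4 + 2*I*√8623222205/241) = -2 - 3*√2211281/4 + 2*I*√8623222205/241 ≈ -1117.3 + 770.63*I)
O + S = (-2 - 3*√2211281/4 + 2*I*√8623222205/241) - 3675272 = -3675274 - 3*√2211281/4 + 2*I*√8623222205/241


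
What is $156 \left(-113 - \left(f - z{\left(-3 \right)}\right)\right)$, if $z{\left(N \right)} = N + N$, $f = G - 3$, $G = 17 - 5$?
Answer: $-19968$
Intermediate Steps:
$G = 12$
$f = 9$ ($f = 12 - 3 = 9$)
$z{\left(N \right)} = 2 N$
$156 \left(-113 - \left(f - z{\left(-3 \right)}\right)\right) = 156 \left(-113 + \left(2 \left(-3\right) - 9\right)\right) = 156 \left(-113 - 15\right) = 156 \left(-128\right) = -19968$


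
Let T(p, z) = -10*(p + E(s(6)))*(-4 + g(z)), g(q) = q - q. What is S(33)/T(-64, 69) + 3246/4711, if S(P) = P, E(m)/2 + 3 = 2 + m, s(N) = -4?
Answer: 9452697/13944560 ≈ 0.67788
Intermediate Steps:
E(m) = -2 + 2*m (E(m) = -6 + 2*(2 + m) = -6 + (4 + 2*m) = -2 + 2*m)
g(q) = 0
T(p, z) = -400 + 40*p (T(p, z) = -10*(p + (-2 + 2*(-4)))*(-4 + 0) = -10*(p + (-2 - 8))*(-4) = -10*(p - 10)*(-4) = -10*(-10 + p)*(-4) = -10*(40 - 4*p) = -400 + 40*p)
S(33)/T(-64, 69) + 3246/4711 = 33/(-400 + 40*(-64)) + 3246/4711 = 33/(-400 - 2560) + 3246*(1/4711) = 33/(-2960) + 3246/4711 = 33*(-1/2960) + 3246/4711 = -33/2960 + 3246/4711 = 9452697/13944560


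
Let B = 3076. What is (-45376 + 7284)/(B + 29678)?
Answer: -19046/16377 ≈ -1.1630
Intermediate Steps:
(-45376 + 7284)/(B + 29678) = (-45376 + 7284)/(3076 + 29678) = -38092/32754 = -38092*1/32754 = -19046/16377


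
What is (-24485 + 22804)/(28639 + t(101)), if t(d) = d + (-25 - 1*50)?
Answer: -1681/28665 ≈ -0.058643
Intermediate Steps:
t(d) = -75 + d (t(d) = d + (-25 - 50) = d - 75 = -75 + d)
(-24485 + 22804)/(28639 + t(101)) = (-24485 + 22804)/(28639 + (-75 + 101)) = -1681/(28639 + 26) = -1681/28665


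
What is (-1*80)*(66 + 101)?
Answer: -13360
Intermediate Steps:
(-1*80)*(66 + 101) = -80*167 = -13360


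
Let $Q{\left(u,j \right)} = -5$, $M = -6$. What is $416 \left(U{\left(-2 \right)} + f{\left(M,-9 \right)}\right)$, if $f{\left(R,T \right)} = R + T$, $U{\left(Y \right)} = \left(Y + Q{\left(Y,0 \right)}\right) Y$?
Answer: $-416$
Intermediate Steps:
$U{\left(Y \right)} = Y \left(-5 + Y\right)$ ($U{\left(Y \right)} = \left(Y - 5\right) Y = \left(-5 + Y\right) Y = Y \left(-5 + Y\right)$)
$416 \left(U{\left(-2 \right)} + f{\left(M,-9 \right)}\right) = 416 \left(- 2 \left(-5 - 2\right) - 15\right) = 416 \left(\left(-2\right) \left(-7\right) - 15\right) = 416 \left(14 - 15\right) = 416 \left(-1\right) = -416$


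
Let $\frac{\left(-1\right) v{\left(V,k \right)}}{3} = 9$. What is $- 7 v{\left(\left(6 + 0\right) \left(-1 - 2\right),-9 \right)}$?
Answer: $189$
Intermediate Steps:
$v{\left(V,k \right)} = -27$ ($v{\left(V,k \right)} = \left(-3\right) 9 = -27$)
$- 7 v{\left(\left(6 + 0\right) \left(-1 - 2\right),-9 \right)} = \left(-7\right) \left(-27\right) = 189$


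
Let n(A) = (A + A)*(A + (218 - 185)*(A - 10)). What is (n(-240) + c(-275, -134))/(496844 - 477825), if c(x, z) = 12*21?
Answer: 4075452/19019 ≈ 214.28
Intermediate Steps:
c(x, z) = 252
n(A) = 2*A*(-330 + 34*A) (n(A) = (2*A)*(A + 33*(-10 + A)) = (2*A)*(A + (-330 + 33*A)) = (2*A)*(-330 + 34*A) = 2*A*(-330 + 34*A))
(n(-240) + c(-275, -134))/(496844 - 477825) = (4*(-240)*(-165 + 17*(-240)) + 252)/(496844 - 477825) = (4*(-240)*(-165 - 4080) + 252)/19019 = (4*(-240)*(-4245) + 252)*(1/19019) = (4075200 + 252)*(1/19019) = 4075452*(1/19019) = 4075452/19019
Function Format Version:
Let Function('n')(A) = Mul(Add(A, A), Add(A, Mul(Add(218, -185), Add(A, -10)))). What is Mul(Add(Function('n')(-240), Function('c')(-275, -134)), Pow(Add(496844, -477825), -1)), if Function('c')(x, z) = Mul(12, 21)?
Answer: Rational(4075452, 19019) ≈ 214.28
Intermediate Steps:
Function('c')(x, z) = 252
Function('n')(A) = Mul(2, A, Add(-330, Mul(34, A))) (Function('n')(A) = Mul(Mul(2, A), Add(A, Mul(33, Add(-10, A)))) = Mul(Mul(2, A), Add(A, Add(-330, Mul(33, A)))) = Mul(Mul(2, A), Add(-330, Mul(34, A))) = Mul(2, A, Add(-330, Mul(34, A))))
Mul(Add(Function('n')(-240), Function('c')(-275, -134)), Pow(Add(496844, -477825), -1)) = Mul(Add(Mul(4, -240, Add(-165, Mul(17, -240))), 252), Pow(Add(496844, -477825), -1)) = Mul(Add(Mul(4, -240, Add(-165, -4080)), 252), Pow(19019, -1)) = Mul(Add(Mul(4, -240, -4245), 252), Rational(1, 19019)) = Mul(Add(4075200, 252), Rational(1, 19019)) = Mul(4075452, Rational(1, 19019)) = Rational(4075452, 19019)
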